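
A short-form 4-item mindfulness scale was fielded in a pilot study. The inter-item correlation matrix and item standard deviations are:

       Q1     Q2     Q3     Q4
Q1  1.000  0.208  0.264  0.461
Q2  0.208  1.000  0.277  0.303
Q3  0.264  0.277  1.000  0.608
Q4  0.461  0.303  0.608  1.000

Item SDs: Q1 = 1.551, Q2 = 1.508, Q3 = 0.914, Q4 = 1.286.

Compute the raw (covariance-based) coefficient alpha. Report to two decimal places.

Σσ²ᵢ = 1.551² + 1.508² + 0.914² + 1.286² = 7.1689
Covariances σ_ij = r_ij · s_i · s_j:
  σ(Q1,Q2) = 0.208 × 1.551 × 1.508 = 0.4865
  σ(Q1,Q3) = 0.264 × 1.551 × 0.914 = 0.3743
  σ(Q1,Q4) = 0.461 × 1.551 × 1.286 = 0.9195
  σ(Q2,Q3) = 0.277 × 1.508 × 0.914 = 0.3818
  σ(Q2,Q4) = 0.303 × 1.508 × 1.286 = 0.5876
  σ(Q3,Q4) = 0.608 × 0.914 × 1.286 = 0.7146
σ²_T = Σσ²ᵢ + 2·Σσ_ij = 7.1689 + 2 × 3.4643 = 14.0975
α = (4/3)·(1 − 7.1689/14.0975) = 0.66

coefficient alpha = 0.66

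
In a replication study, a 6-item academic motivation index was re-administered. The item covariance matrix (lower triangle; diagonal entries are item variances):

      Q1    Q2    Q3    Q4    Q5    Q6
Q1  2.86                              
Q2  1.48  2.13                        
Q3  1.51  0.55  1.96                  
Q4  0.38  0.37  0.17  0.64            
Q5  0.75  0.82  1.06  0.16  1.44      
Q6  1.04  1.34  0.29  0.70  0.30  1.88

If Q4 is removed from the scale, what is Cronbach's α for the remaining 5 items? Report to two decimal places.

Cronbach's α = 0.80

Remaining items: Q1, Q2, Q3, Q5, Q6 (k = 5).
sum of item variances = 2.86 + 2.13 + 1.96 + 1.44 + 1.88 = 10.27
σ²_total = 10.27 + 2 × 9.14 = 28.55
α (item deleted) = (5/4)·(1 − 10.27/28.55) = 0.80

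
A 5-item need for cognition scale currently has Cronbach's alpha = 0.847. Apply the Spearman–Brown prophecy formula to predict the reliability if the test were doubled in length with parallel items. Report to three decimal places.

Length factor m = 2
α' = m·α / (1 + (m−1)·α)
   = 2 × 0.847 / (1 + (2 − 1) × 0.847)
   = 1.6940 / 1.8470 = 0.917

predicted reliability = 0.917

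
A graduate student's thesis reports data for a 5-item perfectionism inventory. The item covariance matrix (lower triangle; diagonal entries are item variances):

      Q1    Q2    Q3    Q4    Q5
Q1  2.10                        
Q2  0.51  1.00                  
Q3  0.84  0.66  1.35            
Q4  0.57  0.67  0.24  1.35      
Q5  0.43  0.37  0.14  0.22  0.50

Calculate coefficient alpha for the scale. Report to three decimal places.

Σσ²ᵢ = 2.10 + 1.00 + 1.35 + 1.35 + 0.50 = 6.30
Sum of off-diagonal covariances = 4.65
total variance = 6.30 + 2 × 4.65 = 15.60
α = (k/(k−1))·(1 − Σσ²ᵢ/total variance) = (5/4)·(1 − 6.30/15.60) = 0.745

coefficient alpha = 0.745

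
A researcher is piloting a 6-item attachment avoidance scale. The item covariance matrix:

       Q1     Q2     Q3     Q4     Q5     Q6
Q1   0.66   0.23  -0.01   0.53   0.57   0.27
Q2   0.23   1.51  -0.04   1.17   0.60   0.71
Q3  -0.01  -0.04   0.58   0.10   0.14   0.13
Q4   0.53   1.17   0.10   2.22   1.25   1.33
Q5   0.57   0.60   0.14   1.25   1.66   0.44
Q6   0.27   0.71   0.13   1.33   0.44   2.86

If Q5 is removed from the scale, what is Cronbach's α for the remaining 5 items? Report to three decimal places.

Remaining items: Q1, Q2, Q3, Q4, Q6 (k = 5).
ΣVar(i) = 0.66 + 1.51 + 0.58 + 2.22 + 2.86 = 7.83
Var(T) = 7.83 + 2 × 4.42 = 16.67
α (item deleted) = (5/4)·(1 − 7.83/16.67) = 0.663

α = 0.663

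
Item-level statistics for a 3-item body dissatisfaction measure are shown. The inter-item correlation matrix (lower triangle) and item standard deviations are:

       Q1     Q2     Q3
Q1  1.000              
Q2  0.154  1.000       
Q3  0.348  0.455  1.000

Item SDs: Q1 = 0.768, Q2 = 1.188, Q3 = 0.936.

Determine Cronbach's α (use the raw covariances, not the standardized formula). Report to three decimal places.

α = 0.576

Σσ²ᵢ = 0.768² + 1.188² + 0.936² = 2.8773
Covariances σ_ij = r_ij · s_i · s_j:
  σ(Q1,Q2) = 0.154 × 0.768 × 1.188 = 0.1405
  σ(Q1,Q3) = 0.348 × 0.768 × 0.936 = 0.2502
  σ(Q2,Q3) = 0.455 × 1.188 × 0.936 = 0.5059
σ²_T = Σσ²ᵢ + 2·Σσ_ij = 2.8773 + 2 × 0.8966 = 4.6705
α = (3/2)·(1 − 2.8773/4.6705) = 0.576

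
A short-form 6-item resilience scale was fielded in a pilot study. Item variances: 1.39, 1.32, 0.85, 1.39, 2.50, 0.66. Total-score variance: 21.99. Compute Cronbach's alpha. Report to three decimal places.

α = 0.757

Σσ²ᵢ = 1.39 + 1.32 + 0.85 + 1.39 + 2.50 + 0.66 = 8.11
α = (k/(k−1))·(1 − Σσ²ᵢ/σ²_total) = (6/5)·(1 − 8.11/21.99) = 0.757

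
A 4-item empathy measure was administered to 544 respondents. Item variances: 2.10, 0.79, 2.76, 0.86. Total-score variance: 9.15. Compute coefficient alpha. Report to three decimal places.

α = 0.385

sum of item variances = 2.10 + 0.79 + 2.76 + 0.86 = 6.51
α = (k/(k−1))·(1 − sum of item variances/Var(T)) = (4/3)·(1 − 6.51/9.15) = 0.385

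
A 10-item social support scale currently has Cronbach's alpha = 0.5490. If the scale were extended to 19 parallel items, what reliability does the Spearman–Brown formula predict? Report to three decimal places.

Length factor m = 19/10 = 1.9000
α' = m·α / (1 + (m−1)·α)
   = 19/10 × 0.5490 / (1 + (19/10 − 1) × 0.5490)
   = 1.0431 / 1.4941 = 0.698

predicted reliability = 0.698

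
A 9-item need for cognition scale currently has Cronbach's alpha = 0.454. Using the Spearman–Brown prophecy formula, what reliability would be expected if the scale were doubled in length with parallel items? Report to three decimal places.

Length factor m = 2
α' = m·α / (1 + (m−1)·α)
   = 2 × 0.454 / (1 + (2 − 1) × 0.454)
   = 0.9080 / 1.4540 = 0.624

predicted reliability = 0.624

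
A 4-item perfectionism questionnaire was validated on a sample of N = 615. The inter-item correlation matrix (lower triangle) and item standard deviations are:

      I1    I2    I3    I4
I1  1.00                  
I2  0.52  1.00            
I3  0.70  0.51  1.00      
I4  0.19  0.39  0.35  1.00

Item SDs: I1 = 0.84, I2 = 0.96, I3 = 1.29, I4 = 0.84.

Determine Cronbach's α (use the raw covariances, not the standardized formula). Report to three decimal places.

Σσ²ᵢ = 0.84² + 0.96² + 1.29² + 0.84² = 3.9969
Covariances σ_ij = r_ij · s_i · s_j:
  σ(I1,I2) = 0.52 × 0.84 × 0.96 = 0.4193
  σ(I1,I3) = 0.70 × 0.84 × 1.29 = 0.7585
  σ(I1,I4) = 0.19 × 0.84 × 0.84 = 0.1341
  σ(I2,I3) = 0.51 × 0.96 × 1.29 = 0.6316
  σ(I2,I4) = 0.39 × 0.96 × 0.84 = 0.3145
  σ(I3,I4) = 0.35 × 1.29 × 0.84 = 0.3793
σ²_T = Σσ²ᵢ + 2·Σσ_ij = 3.9969 + 2 × 2.6373 = 9.2715
α = (4/3)·(1 − 3.9969/9.2715) = 0.759

Cronbach's α = 0.759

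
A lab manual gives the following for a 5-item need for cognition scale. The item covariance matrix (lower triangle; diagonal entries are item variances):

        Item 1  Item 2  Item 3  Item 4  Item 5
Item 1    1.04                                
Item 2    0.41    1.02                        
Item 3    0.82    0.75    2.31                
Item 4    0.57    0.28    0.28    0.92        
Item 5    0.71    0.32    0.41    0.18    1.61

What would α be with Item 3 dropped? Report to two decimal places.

α = 0.69

Remaining items: Item 1, Item 2, Item 4, Item 5 (k = 4).
ΣVar(i) = 1.04 + 1.02 + 0.92 + 1.61 = 4.59
σ²_T = 4.59 + 2 × 2.47 = 9.53
α (item deleted) = (4/3)·(1 − 4.59/9.53) = 0.69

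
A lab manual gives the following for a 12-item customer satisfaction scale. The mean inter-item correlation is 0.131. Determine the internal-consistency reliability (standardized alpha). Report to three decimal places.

standardized alpha = 0.644

Standardized α = k·r̄ / (1 + (k−1)·r̄) = 12 × 0.131 / (1 + 11 × 0.131)
  = 1.5720 / 2.4410 = 0.644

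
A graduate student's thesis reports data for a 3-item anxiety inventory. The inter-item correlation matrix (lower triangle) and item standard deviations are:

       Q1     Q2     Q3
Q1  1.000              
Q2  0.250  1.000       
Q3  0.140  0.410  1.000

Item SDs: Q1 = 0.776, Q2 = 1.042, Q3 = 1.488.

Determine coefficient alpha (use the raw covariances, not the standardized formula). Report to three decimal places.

α = 0.508

Σσ²ᵢ = 0.776² + 1.042² + 1.488² = 3.9021
Covariances σ_ij = r_ij · s_i · s_j:
  σ(Q1,Q2) = 0.250 × 0.776 × 1.042 = 0.2021
  σ(Q1,Q3) = 0.140 × 0.776 × 1.488 = 0.1617
  σ(Q2,Q3) = 0.410 × 1.042 × 1.488 = 0.6357
σ²_T = Σσ²ᵢ + 2·Σσ_ij = 3.9021 + 2 × 0.9995 = 5.9011
α = (3/2)·(1 − 3.9021/5.9011) = 0.508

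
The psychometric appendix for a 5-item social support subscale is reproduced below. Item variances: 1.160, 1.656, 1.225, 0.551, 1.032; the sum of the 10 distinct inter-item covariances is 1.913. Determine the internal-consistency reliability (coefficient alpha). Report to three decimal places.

sum of item variances = 1.160 + 1.656 + 1.225 + 0.551 + 1.032 = 5.624
Sum of distinct covariances = 1.913
σ²_T = sum of item variances + 2·Σcov = 5.624 + 2 × 1.913 = 9.450
α = (5/4)·(1 − 5.624/9.450) = 0.506

coefficient alpha = 0.506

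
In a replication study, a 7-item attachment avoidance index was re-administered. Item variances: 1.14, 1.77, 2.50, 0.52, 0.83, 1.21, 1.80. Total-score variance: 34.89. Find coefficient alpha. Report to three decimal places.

coefficient alpha = 0.840

sum of item variances = 1.14 + 1.77 + 2.50 + 0.52 + 0.83 + 1.21 + 1.80 = 9.77
α = (k/(k−1))·(1 − sum of item variances/σ²_total) = (7/6)·(1 − 9.77/34.89) = 0.840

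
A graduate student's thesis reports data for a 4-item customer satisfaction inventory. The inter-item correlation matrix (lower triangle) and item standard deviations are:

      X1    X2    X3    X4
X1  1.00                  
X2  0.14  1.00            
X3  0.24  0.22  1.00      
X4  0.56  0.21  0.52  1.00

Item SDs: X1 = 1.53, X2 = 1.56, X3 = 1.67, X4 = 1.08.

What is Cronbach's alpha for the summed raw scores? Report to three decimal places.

Cronbach's alpha = 0.615

Σσ²ᵢ = 1.53² + 1.56² + 1.67² + 1.08² = 8.7298
Covariances σ_ij = r_ij · s_i · s_j:
  σ(X1,X2) = 0.14 × 1.53 × 1.56 = 0.3342
  σ(X1,X3) = 0.24 × 1.53 × 1.67 = 0.6132
  σ(X1,X4) = 0.56 × 1.53 × 1.08 = 0.9253
  σ(X2,X3) = 0.22 × 1.56 × 1.67 = 0.5731
  σ(X2,X4) = 0.21 × 1.56 × 1.08 = 0.3538
  σ(X3,X4) = 0.52 × 1.67 × 1.08 = 0.9379
σ²_T = Σσ²ᵢ + 2·Σσ_ij = 8.7298 + 2 × 3.7375 = 16.2048
α = (4/3)·(1 − 8.7298/16.2048) = 0.615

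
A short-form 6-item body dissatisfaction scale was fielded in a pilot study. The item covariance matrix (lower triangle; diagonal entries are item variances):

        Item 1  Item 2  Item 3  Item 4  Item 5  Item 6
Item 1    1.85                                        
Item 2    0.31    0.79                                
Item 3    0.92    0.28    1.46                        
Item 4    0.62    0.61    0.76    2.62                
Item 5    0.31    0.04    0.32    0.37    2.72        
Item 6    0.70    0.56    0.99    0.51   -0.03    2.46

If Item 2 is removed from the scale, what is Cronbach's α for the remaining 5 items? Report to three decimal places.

Remaining items: Item 1, Item 3, Item 4, Item 5, Item 6 (k = 5).
Σσᵢ² = 1.85 + 1.46 + 2.62 + 2.72 + 2.46 = 11.11
Var(T) = 11.11 + 2 × 5.47 = 22.05
α (item deleted) = (5/4)·(1 − 11.11/22.05) = 0.620

Cronbach's α = 0.620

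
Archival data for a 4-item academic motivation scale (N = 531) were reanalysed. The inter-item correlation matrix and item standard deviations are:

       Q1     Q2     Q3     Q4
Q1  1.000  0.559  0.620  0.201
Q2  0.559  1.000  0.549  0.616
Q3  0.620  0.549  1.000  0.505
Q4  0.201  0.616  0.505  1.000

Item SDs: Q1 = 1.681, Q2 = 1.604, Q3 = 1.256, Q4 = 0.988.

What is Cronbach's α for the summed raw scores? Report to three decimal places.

Cronbach's α = 0.794

Σσ²ᵢ = 1.681² + 1.604² + 1.256² + 0.988² = 7.9523
Covariances σ_ij = r_ij · s_i · s_j:
  σ(Q1,Q2) = 0.559 × 1.681 × 1.604 = 1.5072
  σ(Q1,Q3) = 0.620 × 1.681 × 1.256 = 1.3090
  σ(Q1,Q4) = 0.201 × 1.681 × 0.988 = 0.3338
  σ(Q2,Q3) = 0.549 × 1.604 × 1.256 = 1.1060
  σ(Q2,Q4) = 0.616 × 1.604 × 0.988 = 0.9762
  σ(Q3,Q4) = 0.505 × 1.256 × 0.988 = 0.6267
σ²_T = Σσ²ᵢ + 2·Σσ_ij = 7.9523 + 2 × 5.8589 = 19.6701
α = (4/3)·(1 − 7.9523/19.6701) = 0.794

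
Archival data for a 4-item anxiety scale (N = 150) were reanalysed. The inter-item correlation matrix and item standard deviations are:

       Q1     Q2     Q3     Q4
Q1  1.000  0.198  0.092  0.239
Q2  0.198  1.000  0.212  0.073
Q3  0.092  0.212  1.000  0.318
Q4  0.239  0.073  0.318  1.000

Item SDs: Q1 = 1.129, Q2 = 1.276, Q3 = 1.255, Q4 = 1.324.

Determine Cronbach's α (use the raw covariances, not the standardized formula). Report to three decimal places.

α = 0.482

Σσ²ᵢ = 1.129² + 1.276² + 1.255² + 1.324² = 6.2308
Covariances σ_ij = r_ij · s_i · s_j:
  σ(Q1,Q2) = 0.198 × 1.129 × 1.276 = 0.2852
  σ(Q1,Q3) = 0.092 × 1.129 × 1.255 = 0.1304
  σ(Q1,Q4) = 0.239 × 1.129 × 1.324 = 0.3573
  σ(Q2,Q3) = 0.212 × 1.276 × 1.255 = 0.3395
  σ(Q2,Q4) = 0.073 × 1.276 × 1.324 = 0.1233
  σ(Q3,Q4) = 0.318 × 1.255 × 1.324 = 0.5284
σ²_T = Σσ²ᵢ + 2·Σσ_ij = 6.2308 + 2 × 1.7641 = 9.7590
α = (4/3)·(1 − 6.2308/9.7590) = 0.482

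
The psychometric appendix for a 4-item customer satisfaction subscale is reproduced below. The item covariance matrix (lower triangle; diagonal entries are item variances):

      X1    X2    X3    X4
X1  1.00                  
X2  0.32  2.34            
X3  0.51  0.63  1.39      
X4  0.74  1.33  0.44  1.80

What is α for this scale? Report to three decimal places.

α = 0.732

ΣVar(i) = 1.00 + 2.34 + 1.39 + 1.80 = 6.53
Sum of off-diagonal covariances = 3.97
total variance = 6.53 + 2 × 3.97 = 14.47
α = (k/(k−1))·(1 − ΣVar(i)/total variance) = (4/3)·(1 − 6.53/14.47) = 0.732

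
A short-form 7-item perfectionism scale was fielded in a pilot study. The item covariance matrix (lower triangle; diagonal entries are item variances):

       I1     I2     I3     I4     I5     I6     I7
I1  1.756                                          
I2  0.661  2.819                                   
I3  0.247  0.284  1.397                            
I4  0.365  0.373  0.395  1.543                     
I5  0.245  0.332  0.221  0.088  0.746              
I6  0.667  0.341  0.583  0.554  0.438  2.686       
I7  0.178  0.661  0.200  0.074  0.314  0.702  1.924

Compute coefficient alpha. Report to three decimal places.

coefficient alpha = 0.644

Σσ²ᵢ = 1.756 + 2.819 + 1.397 + 1.543 + 0.746 + 2.686 + 1.924 = 12.871
Sum of the distinct covariances = 7.923
total variance = 12.871 + 2 × 7.923 = 28.717
α = (k/(k−1))·(1 − Σσ²ᵢ/total variance) = (7/6)·(1 − 12.871/28.717) = 0.644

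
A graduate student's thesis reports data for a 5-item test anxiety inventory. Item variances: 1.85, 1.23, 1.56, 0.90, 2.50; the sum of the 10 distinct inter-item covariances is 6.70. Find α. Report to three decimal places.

ΣVar(i) = 1.85 + 1.23 + 1.56 + 0.90 + 2.50 = 8.04
Sum of distinct covariances = 6.70
Var(T) = ΣVar(i) + 2·Σcov = 8.04 + 2 × 6.70 = 21.44
α = (5/4)·(1 − 8.04/21.44) = 0.781

α = 0.781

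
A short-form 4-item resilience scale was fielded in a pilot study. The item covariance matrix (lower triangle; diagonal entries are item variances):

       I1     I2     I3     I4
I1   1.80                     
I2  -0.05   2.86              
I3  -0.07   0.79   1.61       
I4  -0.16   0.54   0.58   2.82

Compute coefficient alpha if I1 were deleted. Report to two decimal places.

α = 0.52

Remaining items: I2, I3, I4 (k = 3).
ΣVar(i) = 2.86 + 1.61 + 2.82 = 7.29
total variance = 7.29 + 2 × 1.91 = 11.11
α (item deleted) = (3/2)·(1 − 7.29/11.11) = 0.52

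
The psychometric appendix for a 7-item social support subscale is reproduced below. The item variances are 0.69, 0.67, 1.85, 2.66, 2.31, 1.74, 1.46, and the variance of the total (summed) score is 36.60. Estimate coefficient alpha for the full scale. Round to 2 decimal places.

α = 0.80

Σσ²ᵢ = 0.69 + 0.67 + 1.85 + 2.66 + 2.31 + 1.74 + 1.46 = 11.38
α = (k/(k−1))·(1 − Σσ²ᵢ/σ²_T) = (7/6)·(1 − 11.38/36.60) = 0.80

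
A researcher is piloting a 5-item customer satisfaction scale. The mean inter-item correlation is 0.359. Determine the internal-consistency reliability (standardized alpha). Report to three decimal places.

Standardized α = k·r̄ / (1 + (k−1)·r̄) = 5 × 0.359 / (1 + 4 × 0.359)
  = 1.7950 / 2.4360 = 0.737

standardized alpha = 0.737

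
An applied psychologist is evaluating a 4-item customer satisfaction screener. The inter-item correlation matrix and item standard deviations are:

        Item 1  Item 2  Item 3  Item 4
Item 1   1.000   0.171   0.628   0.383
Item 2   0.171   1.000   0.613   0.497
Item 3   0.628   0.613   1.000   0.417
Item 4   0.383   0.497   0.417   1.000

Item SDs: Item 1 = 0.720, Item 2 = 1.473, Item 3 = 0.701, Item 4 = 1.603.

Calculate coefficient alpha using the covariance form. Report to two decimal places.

α = 0.70

Σσ²ᵢ = 0.720² + 1.473² + 0.701² + 1.603² = 5.7491
Covariances σ_ij = r_ij · s_i · s_j:
  σ(Item 1,Item 2) = 0.171 × 0.720 × 1.473 = 0.1814
  σ(Item 1,Item 3) = 0.628 × 0.720 × 0.701 = 0.3170
  σ(Item 1,Item 4) = 0.383 × 0.720 × 1.603 = 0.4420
  σ(Item 2,Item 3) = 0.613 × 1.473 × 0.701 = 0.6330
  σ(Item 2,Item 4) = 0.497 × 1.473 × 1.603 = 1.1735
  σ(Item 3,Item 4) = 0.417 × 0.701 × 1.603 = 0.4686
σ²_T = Σσ²ᵢ + 2·Σσ_ij = 5.7491 + 2 × 3.2155 = 12.1801
α = (4/3)·(1 − 5.7491/12.1801) = 0.70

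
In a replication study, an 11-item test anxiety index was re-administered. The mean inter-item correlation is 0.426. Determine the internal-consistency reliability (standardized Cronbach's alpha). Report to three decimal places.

α = 0.891

Standardized α = k·r̄ / (1 + (k−1)·r̄) = 11 × 0.426 / (1 + 10 × 0.426)
  = 4.6860 / 5.2600 = 0.891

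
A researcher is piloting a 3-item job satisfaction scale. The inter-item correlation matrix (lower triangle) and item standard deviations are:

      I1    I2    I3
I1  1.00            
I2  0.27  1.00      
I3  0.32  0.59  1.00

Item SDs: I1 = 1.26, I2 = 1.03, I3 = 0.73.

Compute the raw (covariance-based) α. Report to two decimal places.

Σσ²ᵢ = 1.26² + 1.03² + 0.73² = 3.1814
Covariances σ_ij = r_ij · s_i · s_j:
  σ(I1,I2) = 0.27 × 1.26 × 1.03 = 0.3504
  σ(I1,I3) = 0.32 × 1.26 × 0.73 = 0.2943
  σ(I2,I3) = 0.59 × 1.03 × 0.73 = 0.4436
σ²_T = Σσ²ᵢ + 2·Σσ_ij = 3.1814 + 2 × 1.0883 = 5.3580
α = (3/2)·(1 − 3.1814/5.3580) = 0.61

α = 0.61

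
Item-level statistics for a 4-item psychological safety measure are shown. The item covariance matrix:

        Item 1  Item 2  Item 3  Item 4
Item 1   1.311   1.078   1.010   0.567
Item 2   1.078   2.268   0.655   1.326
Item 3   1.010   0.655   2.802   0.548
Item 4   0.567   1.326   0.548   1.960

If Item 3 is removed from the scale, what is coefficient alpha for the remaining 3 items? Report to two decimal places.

α = 0.78

Remaining items: Item 1, Item 2, Item 4 (k = 3).
ΣVar(i) = 1.311 + 2.268 + 1.960 = 5.539
σ²_T = 5.539 + 2 × 2.971 = 11.481
α (item deleted) = (3/2)·(1 − 5.539/11.481) = 0.78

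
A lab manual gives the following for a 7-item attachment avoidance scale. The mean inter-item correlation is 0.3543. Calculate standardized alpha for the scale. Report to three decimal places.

Standardized α = k·r̄ / (1 + (k−1)·r̄) = 7 × 0.3543 / (1 + 6 × 0.3543)
  = 2.4801 / 3.1258 = 0.793

standardized alpha = 0.793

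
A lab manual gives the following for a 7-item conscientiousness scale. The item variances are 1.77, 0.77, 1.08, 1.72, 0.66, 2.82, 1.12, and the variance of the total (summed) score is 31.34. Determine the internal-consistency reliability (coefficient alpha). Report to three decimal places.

sum of item variances = 1.77 + 0.77 + 1.08 + 1.72 + 0.66 + 2.82 + 1.12 = 9.94
α = (k/(k−1))·(1 − sum of item variances/total variance) = (7/6)·(1 − 9.94/31.34) = 0.797

coefficient alpha = 0.797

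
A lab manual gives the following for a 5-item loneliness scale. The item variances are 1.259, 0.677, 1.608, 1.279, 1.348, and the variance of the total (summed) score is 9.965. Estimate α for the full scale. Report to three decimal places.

Σσᵢ² = 1.259 + 0.677 + 1.608 + 1.279 + 1.348 = 6.171
α = (k/(k−1))·(1 − Σσᵢ²/σ²_T) = (5/4)·(1 − 6.171/9.965) = 0.476

α = 0.476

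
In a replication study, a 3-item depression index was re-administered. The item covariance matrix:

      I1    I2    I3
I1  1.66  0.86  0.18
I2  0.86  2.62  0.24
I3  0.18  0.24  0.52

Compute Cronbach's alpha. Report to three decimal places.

Σσ²ᵢ = 1.66 + 2.62 + 0.52 = 4.80
Sum of off-diagonal covariances = 1.28
total variance = 4.80 + 2 × 1.28 = 7.36
α = (k/(k−1))·(1 − Σσ²ᵢ/total variance) = (3/2)·(1 − 4.80/7.36) = 0.522

α = 0.522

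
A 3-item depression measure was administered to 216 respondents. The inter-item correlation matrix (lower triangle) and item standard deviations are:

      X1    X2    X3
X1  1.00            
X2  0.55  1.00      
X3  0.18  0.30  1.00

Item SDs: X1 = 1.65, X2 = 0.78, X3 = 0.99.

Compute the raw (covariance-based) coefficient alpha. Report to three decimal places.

α = 0.546

Σσ²ᵢ = 1.65² + 0.78² + 0.99² = 4.3110
Covariances σ_ij = r_ij · s_i · s_j:
  σ(X1,X2) = 0.55 × 1.65 × 0.78 = 0.7078
  σ(X1,X3) = 0.18 × 1.65 × 0.99 = 0.2940
  σ(X2,X3) = 0.30 × 0.78 × 0.99 = 0.2317
σ²_T = Σσ²ᵢ + 2·Σσ_ij = 4.3110 + 2 × 1.2335 = 6.7780
α = (3/2)·(1 − 4.3110/6.7780) = 0.546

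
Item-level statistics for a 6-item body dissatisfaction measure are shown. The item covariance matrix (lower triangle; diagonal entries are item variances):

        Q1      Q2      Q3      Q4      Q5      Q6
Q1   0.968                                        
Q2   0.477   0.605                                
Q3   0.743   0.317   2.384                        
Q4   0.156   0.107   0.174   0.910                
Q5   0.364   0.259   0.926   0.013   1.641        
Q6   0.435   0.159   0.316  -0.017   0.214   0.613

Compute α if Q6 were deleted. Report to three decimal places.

α = 0.651

Remaining items: Q1, Q2, Q3, Q4, Q5 (k = 5).
ΣVar(i) = 0.968 + 0.605 + 2.384 + 0.910 + 1.641 = 6.508
Var(T) = 6.508 + 2 × 3.536 = 13.580
α (item deleted) = (5/4)·(1 − 6.508/13.580) = 0.651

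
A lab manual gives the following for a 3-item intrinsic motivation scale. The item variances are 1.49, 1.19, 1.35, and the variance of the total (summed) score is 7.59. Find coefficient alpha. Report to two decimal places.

ΣVar(i) = 1.49 + 1.19 + 1.35 = 4.03
α = (k/(k−1))·(1 − ΣVar(i)/σ²_total) = (3/2)·(1 − 4.03/7.59) = 0.70

α = 0.70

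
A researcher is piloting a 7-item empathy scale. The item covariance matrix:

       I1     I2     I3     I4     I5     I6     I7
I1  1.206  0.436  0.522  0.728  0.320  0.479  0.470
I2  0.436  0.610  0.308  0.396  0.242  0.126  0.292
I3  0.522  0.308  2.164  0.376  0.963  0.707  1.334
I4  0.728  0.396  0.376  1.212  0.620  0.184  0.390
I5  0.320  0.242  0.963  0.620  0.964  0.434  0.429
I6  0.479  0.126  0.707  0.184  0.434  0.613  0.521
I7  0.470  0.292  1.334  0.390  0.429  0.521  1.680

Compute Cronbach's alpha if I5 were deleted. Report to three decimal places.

Remaining items: I1, I2, I3, I4, I6, I7 (k = 6).
Σσ²ᵢ = 1.206 + 0.610 + 2.164 + 1.212 + 0.613 + 1.680 = 7.485
σ²_T = 7.485 + 2 × 7.269 = 22.023
α (item deleted) = (6/5)·(1 − 7.485/22.023) = 0.792

α = 0.792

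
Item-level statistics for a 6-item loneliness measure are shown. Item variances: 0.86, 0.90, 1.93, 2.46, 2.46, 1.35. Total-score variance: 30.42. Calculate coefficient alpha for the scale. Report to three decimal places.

coefficient alpha = 0.807

sum of item variances = 0.86 + 0.90 + 1.93 + 2.46 + 2.46 + 1.35 = 9.96
α = (k/(k−1))·(1 − sum of item variances/Var(T)) = (6/5)·(1 − 9.96/30.42) = 0.807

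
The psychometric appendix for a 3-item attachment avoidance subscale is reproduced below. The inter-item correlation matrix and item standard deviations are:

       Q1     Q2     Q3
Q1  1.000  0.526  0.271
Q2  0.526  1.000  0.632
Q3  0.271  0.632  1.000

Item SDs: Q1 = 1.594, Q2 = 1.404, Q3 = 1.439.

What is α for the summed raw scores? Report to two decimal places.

α = 0.72

Σσ²ᵢ = 1.594² + 1.404² + 1.439² = 6.5828
Covariances σ_ij = r_ij · s_i · s_j:
  σ(Q1,Q2) = 0.526 × 1.594 × 1.404 = 1.1772
  σ(Q1,Q3) = 0.271 × 1.594 × 1.439 = 0.6216
  σ(Q2,Q3) = 0.632 × 1.404 × 1.439 = 1.2769
σ²_T = Σσ²ᵢ + 2·Σσ_ij = 6.5828 + 2 × 3.0757 = 12.7342
α = (3/2)·(1 − 6.5828/12.7342) = 0.72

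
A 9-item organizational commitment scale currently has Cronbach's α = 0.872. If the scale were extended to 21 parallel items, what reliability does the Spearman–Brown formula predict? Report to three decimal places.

Length factor m = 21/9 = 2.3333
α' = m·α / (1 + (m−1)·α)
   = 21/9 × 0.872 / (1 + (21/9 − 1) × 0.872)
   = 2.0347 / 2.1627 = 0.941

predicted reliability = 0.941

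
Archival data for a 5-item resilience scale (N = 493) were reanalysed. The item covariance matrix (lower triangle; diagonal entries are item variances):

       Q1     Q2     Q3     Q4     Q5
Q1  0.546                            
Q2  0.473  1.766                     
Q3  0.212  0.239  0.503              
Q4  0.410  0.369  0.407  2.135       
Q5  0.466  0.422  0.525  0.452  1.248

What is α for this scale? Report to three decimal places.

α = 0.702

ΣVar(i) = 0.546 + 1.766 + 0.503 + 2.135 + 1.248 = 6.198
Sum of the distinct covariances = 3.975
total variance = 6.198 + 2 × 3.975 = 14.148
α = (k/(k−1))·(1 − ΣVar(i)/total variance) = (5/4)·(1 − 6.198/14.148) = 0.702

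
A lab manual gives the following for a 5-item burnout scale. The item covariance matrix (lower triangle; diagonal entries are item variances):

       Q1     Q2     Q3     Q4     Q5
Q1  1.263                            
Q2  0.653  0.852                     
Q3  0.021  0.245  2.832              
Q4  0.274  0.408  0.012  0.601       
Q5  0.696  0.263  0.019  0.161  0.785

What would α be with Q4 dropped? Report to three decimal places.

Remaining items: Q1, Q2, Q3, Q5 (k = 4).
ΣVar(i) = 1.263 + 0.852 + 2.832 + 0.785 = 5.732
σ²_total = 5.732 + 2 × 1.897 = 9.526
α (item deleted) = (4/3)·(1 − 5.732/9.526) = 0.531

α = 0.531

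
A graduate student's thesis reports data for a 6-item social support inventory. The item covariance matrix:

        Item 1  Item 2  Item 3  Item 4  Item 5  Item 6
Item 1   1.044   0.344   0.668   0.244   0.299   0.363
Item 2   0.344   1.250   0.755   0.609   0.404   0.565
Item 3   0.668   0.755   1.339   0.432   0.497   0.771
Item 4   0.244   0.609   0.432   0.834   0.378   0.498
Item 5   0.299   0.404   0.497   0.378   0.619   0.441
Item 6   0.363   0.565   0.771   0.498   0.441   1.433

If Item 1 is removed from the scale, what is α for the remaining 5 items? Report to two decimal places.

α = 0.83

Remaining items: Item 2, Item 3, Item 4, Item 5, Item 6 (k = 5).
sum of item variances = 1.250 + 1.339 + 0.834 + 0.619 + 1.433 = 5.475
σ²_total = 5.475 + 2 × 5.350 = 16.175
α (item deleted) = (5/4)·(1 − 5.475/16.175) = 0.83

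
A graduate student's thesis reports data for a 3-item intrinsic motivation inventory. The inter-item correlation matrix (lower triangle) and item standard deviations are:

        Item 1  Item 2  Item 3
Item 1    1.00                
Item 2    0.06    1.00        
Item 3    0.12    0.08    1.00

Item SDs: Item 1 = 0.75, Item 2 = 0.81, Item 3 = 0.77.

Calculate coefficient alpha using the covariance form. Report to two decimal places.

α = 0.22

Σσ²ᵢ = 0.75² + 0.81² + 0.77² = 1.8115
Covariances σ_ij = r_ij · s_i · s_j:
  σ(Item 1,Item 2) = 0.06 × 0.75 × 0.81 = 0.0365
  σ(Item 1,Item 3) = 0.12 × 0.75 × 0.77 = 0.0693
  σ(Item 2,Item 3) = 0.08 × 0.81 × 0.77 = 0.0499
σ²_T = Σσ²ᵢ + 2·Σσ_ij = 1.8115 + 2 × 0.1557 = 2.1229
α = (3/2)·(1 − 1.8115/2.1229) = 0.22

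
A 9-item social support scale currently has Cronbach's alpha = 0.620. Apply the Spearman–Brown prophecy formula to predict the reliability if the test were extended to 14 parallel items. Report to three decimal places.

predicted reliability = 0.717

Length factor m = 14/9 = 1.5556
α' = m·α / (1 + (m−1)·α)
   = 14/9 × 0.620 / (1 + (14/9 − 1) × 0.620)
   = 0.9644 / 1.3444 = 0.717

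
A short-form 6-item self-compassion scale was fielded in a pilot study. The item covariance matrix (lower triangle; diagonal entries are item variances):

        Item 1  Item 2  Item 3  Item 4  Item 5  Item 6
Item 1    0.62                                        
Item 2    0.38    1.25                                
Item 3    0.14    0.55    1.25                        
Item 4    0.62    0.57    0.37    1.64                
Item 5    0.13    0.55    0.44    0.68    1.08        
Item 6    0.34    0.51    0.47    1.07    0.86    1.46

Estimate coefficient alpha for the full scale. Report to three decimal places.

ΣVar(i) = 0.62 + 1.25 + 1.25 + 1.64 + 1.08 + 1.46 = 7.30
Σ_{i<j} σ_ij = 7.68
Var(T) = 7.30 + 2 × 7.68 = 22.66
α = (k/(k−1))·(1 − ΣVar(i)/Var(T)) = (6/5)·(1 − 7.30/22.66) = 0.813

α = 0.813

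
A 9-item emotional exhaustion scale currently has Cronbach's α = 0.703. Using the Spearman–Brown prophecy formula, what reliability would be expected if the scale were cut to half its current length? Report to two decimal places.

Length factor m = 1/2
α' = m·α / (1 − (1−m)·α)
   = 1/2 × 0.703 / (1 − (1 − 1/2) × 0.703)
   = 0.3515 / 0.6485 = 0.54

predicted reliability = 0.54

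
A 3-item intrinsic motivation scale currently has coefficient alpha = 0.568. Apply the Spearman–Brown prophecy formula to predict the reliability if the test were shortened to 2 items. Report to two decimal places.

Length factor m = 2/3 = 0.6667
α' = m·α / (1 − (1−m)·α)
   = 2/3 × 0.568 / (1 − (1 − 2/3) × 0.568)
   = 0.3787 / 0.8107 = 0.47

predicted reliability = 0.47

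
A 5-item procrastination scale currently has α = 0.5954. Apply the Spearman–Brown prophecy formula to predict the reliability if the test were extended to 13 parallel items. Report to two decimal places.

predicted reliability = 0.79

Length factor m = 13/5 = 2.6000
α' = m·α / (1 + (m−1)·α)
   = 13/5 × 0.5954 / (1 + (13/5 − 1) × 0.5954)
   = 1.5480 / 1.9526 = 0.79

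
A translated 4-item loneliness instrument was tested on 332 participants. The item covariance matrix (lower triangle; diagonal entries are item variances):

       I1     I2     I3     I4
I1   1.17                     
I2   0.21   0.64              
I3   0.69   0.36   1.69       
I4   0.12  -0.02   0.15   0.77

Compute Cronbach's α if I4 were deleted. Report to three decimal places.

Cronbach's α = 0.628

Remaining items: I1, I2, I3 (k = 3).
sum of item variances = 1.17 + 0.64 + 1.69 = 3.50
total variance = 3.50 + 2 × 1.26 = 6.02
α (item deleted) = (3/2)·(1 − 3.50/6.02) = 0.628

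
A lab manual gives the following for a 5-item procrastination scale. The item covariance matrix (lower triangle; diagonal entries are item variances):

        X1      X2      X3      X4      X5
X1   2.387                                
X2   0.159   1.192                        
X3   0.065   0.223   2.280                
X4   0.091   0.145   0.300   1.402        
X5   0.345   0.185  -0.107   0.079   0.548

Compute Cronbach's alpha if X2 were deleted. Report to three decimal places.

Remaining items: X1, X3, X4, X5 (k = 4).
Σσᵢ² = 2.387 + 2.280 + 1.402 + 0.548 = 6.617
σ²_T = 6.617 + 2 × 0.773 = 8.163
α (item deleted) = (4/3)·(1 − 6.617/8.163) = 0.253

Cronbach's alpha = 0.253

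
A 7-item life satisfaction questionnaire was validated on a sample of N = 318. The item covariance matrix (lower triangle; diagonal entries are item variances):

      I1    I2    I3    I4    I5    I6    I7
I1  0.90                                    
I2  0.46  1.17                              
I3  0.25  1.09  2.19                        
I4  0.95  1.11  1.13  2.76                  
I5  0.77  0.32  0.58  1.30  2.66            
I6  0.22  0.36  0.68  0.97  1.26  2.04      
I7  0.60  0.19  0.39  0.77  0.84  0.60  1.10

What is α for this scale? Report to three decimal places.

sum of item variances = 0.90 + 1.17 + 2.19 + 2.76 + 2.66 + 2.04 + 1.10 = 12.82
Sum of off-diagonal covariances = 14.84
σ²_total = 12.82 + 2 × 14.84 = 42.50
α = (k/(k−1))·(1 − sum of item variances/σ²_total) = (7/6)·(1 − 12.82/42.50) = 0.815

α = 0.815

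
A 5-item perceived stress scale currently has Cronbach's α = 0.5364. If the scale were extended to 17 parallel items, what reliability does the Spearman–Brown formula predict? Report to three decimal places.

predicted reliability = 0.797

Length factor m = 17/5 = 3.4000
α' = m·α / (1 + (m−1)·α)
   = 17/5 × 0.5364 / (1 + (17/5 − 1) × 0.5364)
   = 1.8238 / 2.2874 = 0.797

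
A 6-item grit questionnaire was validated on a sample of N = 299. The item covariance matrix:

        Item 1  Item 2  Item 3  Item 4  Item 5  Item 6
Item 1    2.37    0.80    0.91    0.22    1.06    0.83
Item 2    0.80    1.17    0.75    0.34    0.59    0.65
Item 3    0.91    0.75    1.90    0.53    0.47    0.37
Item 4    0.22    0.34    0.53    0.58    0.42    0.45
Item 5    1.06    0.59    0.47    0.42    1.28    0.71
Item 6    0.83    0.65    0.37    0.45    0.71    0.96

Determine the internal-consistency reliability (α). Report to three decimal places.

ΣVar(i) = 2.37 + 1.17 + 1.90 + 0.58 + 1.28 + 0.96 = 8.26
Sum of the distinct covariances = 9.10
Var(T) = 8.26 + 2 × 9.10 = 26.46
α = (k/(k−1))·(1 − ΣVar(i)/Var(T)) = (6/5)·(1 − 8.26/26.46) = 0.825

α = 0.825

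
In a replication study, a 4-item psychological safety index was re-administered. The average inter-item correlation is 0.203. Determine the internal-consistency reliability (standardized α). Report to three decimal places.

standardized α = 0.505

Standardized α = k·r̄ / (1 + (k−1)·r̄) = 4 × 0.203 / (1 + 3 × 0.203)
  = 0.8120 / 1.6090 = 0.505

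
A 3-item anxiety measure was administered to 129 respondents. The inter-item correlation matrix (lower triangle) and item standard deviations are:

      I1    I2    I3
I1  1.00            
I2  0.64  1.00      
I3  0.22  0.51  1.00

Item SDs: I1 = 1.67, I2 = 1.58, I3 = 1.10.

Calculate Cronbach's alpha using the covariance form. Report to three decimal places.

Σσ²ᵢ = 1.67² + 1.58² + 1.10² = 6.4953
Covariances σ_ij = r_ij · s_i · s_j:
  σ(I1,I2) = 0.64 × 1.67 × 1.58 = 1.6887
  σ(I1,I3) = 0.22 × 1.67 × 1.10 = 0.4041
  σ(I2,I3) = 0.51 × 1.58 × 1.10 = 0.8864
σ²_T = Σσ²ᵢ + 2·Σσ_ij = 6.4953 + 2 × 2.9792 = 12.4537
α = (3/2)·(1 − 6.4953/12.4537) = 0.718

Cronbach's alpha = 0.718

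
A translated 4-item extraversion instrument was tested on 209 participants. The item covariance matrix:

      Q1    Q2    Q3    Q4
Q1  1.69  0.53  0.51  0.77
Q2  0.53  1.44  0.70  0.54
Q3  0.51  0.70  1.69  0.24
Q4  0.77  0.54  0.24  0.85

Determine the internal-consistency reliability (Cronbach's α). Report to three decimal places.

α = 0.716

Σσᵢ² = 1.69 + 1.44 + 1.69 + 0.85 = 5.67
Sum of off-diagonal covariances = 3.29
Var(T) = 5.67 + 2 × 3.29 = 12.25
α = (k/(k−1))·(1 − Σσᵢ²/Var(T)) = (4/3)·(1 − 5.67/12.25) = 0.716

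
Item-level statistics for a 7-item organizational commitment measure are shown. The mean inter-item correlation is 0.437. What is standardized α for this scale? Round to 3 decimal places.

standardized α = 0.845

Standardized α = k·r̄ / (1 + (k−1)·r̄) = 7 × 0.437 / (1 + 6 × 0.437)
  = 3.0590 / 3.6220 = 0.845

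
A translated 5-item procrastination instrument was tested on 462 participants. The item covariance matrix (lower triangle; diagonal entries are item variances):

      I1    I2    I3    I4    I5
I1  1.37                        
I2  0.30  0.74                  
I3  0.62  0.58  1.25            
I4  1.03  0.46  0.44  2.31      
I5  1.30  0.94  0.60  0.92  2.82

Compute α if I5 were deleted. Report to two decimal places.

α = 0.73

Remaining items: I1, I2, I3, I4 (k = 4).
sum of item variances = 1.37 + 0.74 + 1.25 + 2.31 = 5.67
σ²_total = 5.67 + 2 × 3.43 = 12.53
α (item deleted) = (4/3)·(1 − 5.67/12.53) = 0.73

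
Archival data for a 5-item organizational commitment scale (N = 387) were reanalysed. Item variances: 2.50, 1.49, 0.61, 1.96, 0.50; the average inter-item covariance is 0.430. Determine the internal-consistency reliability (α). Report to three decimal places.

Σσᵢ² = 2.50 + 1.49 + 0.61 + 1.96 + 0.50 = 7.06
Sum of the 10 distinct covariances = 10 × 0.430 = 4.300
total variance = Σσᵢ² + 2·Σcov = 7.06 + 2 × 4.300 = 15.660
α = (5/4)·(1 − 7.06/15.660) = 0.686

α = 0.686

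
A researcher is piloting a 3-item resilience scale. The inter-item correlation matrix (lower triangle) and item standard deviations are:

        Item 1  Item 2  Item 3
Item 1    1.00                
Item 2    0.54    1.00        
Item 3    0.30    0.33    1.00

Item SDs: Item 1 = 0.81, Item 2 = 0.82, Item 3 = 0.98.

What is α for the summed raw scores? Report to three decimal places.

Σσ²ᵢ = 0.81² + 0.82² + 0.98² = 2.2889
Covariances σ_ij = r_ij · s_i · s_j:
  σ(Item 1,Item 2) = 0.54 × 0.81 × 0.82 = 0.3587
  σ(Item 1,Item 3) = 0.30 × 0.81 × 0.98 = 0.2381
  σ(Item 2,Item 3) = 0.33 × 0.82 × 0.98 = 0.2652
σ²_T = Σσ²ᵢ + 2·Σσ_ij = 2.2889 + 2 × 0.8620 = 4.0129
α = (3/2)·(1 − 2.2889/4.0129) = 0.644

α = 0.644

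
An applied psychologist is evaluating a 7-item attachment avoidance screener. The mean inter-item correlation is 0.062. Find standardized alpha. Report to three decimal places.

Standardized α = k·r̄ / (1 + (k−1)·r̄) = 7 × 0.062 / (1 + 6 × 0.062)
  = 0.4340 / 1.3720 = 0.316

standardized alpha = 0.316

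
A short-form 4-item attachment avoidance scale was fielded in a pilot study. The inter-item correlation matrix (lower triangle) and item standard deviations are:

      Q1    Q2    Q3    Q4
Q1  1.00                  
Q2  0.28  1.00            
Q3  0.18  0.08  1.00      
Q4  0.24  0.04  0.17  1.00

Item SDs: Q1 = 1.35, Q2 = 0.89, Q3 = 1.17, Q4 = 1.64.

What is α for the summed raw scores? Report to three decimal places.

Σσ²ᵢ = 1.35² + 0.89² + 1.17² + 1.64² = 6.6731
Covariances σ_ij = r_ij · s_i · s_j:
  σ(Q1,Q2) = 0.28 × 1.35 × 0.89 = 0.3364
  σ(Q1,Q3) = 0.18 × 1.35 × 1.17 = 0.2843
  σ(Q1,Q4) = 0.24 × 1.35 × 1.64 = 0.5314
  σ(Q2,Q3) = 0.08 × 0.89 × 1.17 = 0.0833
  σ(Q2,Q4) = 0.04 × 0.89 × 1.64 = 0.0584
  σ(Q3,Q4) = 0.17 × 1.17 × 1.64 = 0.3262
σ²_T = Σσ²ᵢ + 2·Σσ_ij = 6.6731 + 2 × 1.6200 = 9.9131
α = (4/3)·(1 − 6.6731/9.9131) = 0.436

α = 0.436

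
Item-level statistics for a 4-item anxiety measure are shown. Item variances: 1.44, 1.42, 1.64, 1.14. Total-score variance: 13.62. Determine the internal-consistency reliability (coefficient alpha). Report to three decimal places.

coefficient alpha = 0.781

Σσᵢ² = 1.44 + 1.42 + 1.64 + 1.14 = 5.64
α = (k/(k−1))·(1 − Σσᵢ²/Var(T)) = (4/3)·(1 − 5.64/13.62) = 0.781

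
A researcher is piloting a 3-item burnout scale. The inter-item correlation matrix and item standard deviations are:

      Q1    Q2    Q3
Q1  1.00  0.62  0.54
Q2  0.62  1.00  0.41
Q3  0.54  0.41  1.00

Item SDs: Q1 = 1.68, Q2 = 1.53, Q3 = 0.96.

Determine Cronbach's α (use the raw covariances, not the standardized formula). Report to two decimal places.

α = 0.75

Σσ²ᵢ = 1.68² + 1.53² + 0.96² = 6.0849
Covariances σ_ij = r_ij · s_i · s_j:
  σ(Q1,Q2) = 0.62 × 1.68 × 1.53 = 1.5936
  σ(Q1,Q3) = 0.54 × 1.68 × 0.96 = 0.8709
  σ(Q2,Q3) = 0.41 × 1.53 × 0.96 = 0.6022
σ²_T = Σσ²ᵢ + 2·Σσ_ij = 6.0849 + 2 × 3.0667 = 12.2183
α = (3/2)·(1 − 6.0849/12.2183) = 0.75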